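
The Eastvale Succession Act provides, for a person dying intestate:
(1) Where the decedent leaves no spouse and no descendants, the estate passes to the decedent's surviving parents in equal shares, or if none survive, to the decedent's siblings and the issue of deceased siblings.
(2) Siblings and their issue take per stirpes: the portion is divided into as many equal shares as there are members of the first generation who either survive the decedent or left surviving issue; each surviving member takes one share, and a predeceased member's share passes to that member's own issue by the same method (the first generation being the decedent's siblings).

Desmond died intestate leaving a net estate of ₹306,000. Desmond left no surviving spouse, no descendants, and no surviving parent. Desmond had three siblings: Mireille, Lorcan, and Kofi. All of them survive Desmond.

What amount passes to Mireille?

The entire ₹306,000 passes to the siblings and their issue.
That amount (₹306,000) is divided into 3 shares of ₹102,000: Mireille, Lorcan, and Kofi each take ₹102,000.

Mireille receives ₹102,000.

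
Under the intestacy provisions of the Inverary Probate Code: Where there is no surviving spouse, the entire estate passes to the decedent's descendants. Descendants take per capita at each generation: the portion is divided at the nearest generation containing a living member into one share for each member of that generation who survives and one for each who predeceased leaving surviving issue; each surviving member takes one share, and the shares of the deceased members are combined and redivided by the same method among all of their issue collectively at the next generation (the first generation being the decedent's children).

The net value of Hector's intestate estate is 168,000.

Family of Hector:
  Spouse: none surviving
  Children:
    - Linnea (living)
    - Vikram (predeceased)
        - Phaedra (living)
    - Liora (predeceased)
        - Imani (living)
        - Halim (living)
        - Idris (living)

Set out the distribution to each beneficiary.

Linnea: 56,000; Phaedra: 28,000; Imani: 28,000; Halim: 28,000; Idris: 28,000

The entire 168,000 passes to the descendants.
That amount (168,000) is divided at the children's generation into 3 shares of 56,000. Linnea takes 56,000. The 2 shares of the deceased (Vikram and Liora) are combined into a pool of 112,000.
That pool (112,000) is divided at the grandchildren's generation equally among Phaedra, Imani, Halim, and Idris: 28,000 each.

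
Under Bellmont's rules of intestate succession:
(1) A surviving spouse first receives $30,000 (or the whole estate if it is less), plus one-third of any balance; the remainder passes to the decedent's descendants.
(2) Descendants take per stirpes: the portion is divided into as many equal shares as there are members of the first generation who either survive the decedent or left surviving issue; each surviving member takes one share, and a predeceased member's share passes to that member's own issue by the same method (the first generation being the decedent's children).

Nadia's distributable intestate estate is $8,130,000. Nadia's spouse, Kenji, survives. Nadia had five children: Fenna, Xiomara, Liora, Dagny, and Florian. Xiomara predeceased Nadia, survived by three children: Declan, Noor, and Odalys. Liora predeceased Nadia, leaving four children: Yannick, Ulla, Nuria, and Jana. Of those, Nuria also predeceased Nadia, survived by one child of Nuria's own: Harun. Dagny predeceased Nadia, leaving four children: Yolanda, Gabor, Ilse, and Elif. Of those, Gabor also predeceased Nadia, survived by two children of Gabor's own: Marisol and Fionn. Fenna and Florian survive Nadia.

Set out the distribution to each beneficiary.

Kenji: $2,730,000; Fenna: $1,080,000; Declan: $360,000; Noor: $360,000; Odalys: $360,000; Yannick: $270,000; Ulla: $270,000; Harun: $270,000; Jana: $270,000; Yolanda: $270,000; Marisol: $135,000; Fionn: $135,000; Ilse: $270,000; Elif: $270,000; Florian: $1,080,000

Kenji first takes $30,000, leaving a balance of $8,100,000. Kenji then takes one-third of the balance ($2,700,000), for a total of $2,730,000. The remaining $5,400,000 passes to the descendants.
The descendants' portion ($5,400,000) is divided into 5 shares of $1,080,000: Fenna and Florian each take $1,080,000; Xiomara's $1,080,000 share passes to Xiomara's issue; Liora's $1,080,000 share passes to Liora's issue; Dagny's $1,080,000 share passes to Dagny's issue.
Xiomara's share ($1,080,000) is divided into 3 shares of $360,000: Declan, Noor, and Odalys each take $360,000.
Liora's share ($1,080,000) is divided into 4 shares of $270,000: Yannick, Ulla, and Jana each take $270,000; Nuria's $270,000 share passes to Nuria's issue.
Nuria's share ($270,000) passes entirely to Harun.
Dagny's share ($1,080,000) is divided into 4 shares of $270,000: Yolanda, Ilse, and Elif each take $270,000; Gabor's $270,000 share passes to Gabor's issue.
Gabor's share ($270,000) is divided into 2 shares of $135,000: Marisol and Fionn each take $135,000.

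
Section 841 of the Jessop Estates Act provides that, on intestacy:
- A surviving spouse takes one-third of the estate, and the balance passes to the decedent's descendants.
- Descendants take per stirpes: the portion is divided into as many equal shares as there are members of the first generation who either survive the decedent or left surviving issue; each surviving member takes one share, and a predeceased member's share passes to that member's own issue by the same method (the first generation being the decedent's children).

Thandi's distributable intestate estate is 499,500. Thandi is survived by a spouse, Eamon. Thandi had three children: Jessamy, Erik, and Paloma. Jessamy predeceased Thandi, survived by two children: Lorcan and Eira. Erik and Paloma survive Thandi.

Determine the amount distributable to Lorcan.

Lorcan receives 55,500.

Eamon takes one-third of 499,500 = 166,500. The remaining 333,000 passes to the descendants.
The descendants' portion (333,000) is divided into 3 shares of 111,000: Erik and Paloma each take 111,000; Jessamy's 111,000 share passes to Jessamy's issue.
Jessamy's share (111,000) is divided into 2 shares of 55,500: Lorcan and Eira each take 55,500.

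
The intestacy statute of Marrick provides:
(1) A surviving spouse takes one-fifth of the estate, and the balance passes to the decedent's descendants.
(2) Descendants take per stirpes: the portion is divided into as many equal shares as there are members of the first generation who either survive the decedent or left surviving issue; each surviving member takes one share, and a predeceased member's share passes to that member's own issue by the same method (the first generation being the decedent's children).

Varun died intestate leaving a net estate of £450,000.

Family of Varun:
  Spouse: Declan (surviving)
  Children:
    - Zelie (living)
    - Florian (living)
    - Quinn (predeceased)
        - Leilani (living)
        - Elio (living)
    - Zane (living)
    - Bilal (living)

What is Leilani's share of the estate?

Leilani receives £36,000.

Declan takes one-fifth of £450,000 = £90,000. The remaining £360,000 passes to the descendants.
The descendants' portion (£360,000) is divided into 5 shares of £72,000: Zelie, Florian, Zane, and Bilal each take £72,000; Quinn's £72,000 share passes to Quinn's issue.
Quinn's share (£72,000) is divided into 2 shares of £36,000: Leilani and Elio each take £36,000.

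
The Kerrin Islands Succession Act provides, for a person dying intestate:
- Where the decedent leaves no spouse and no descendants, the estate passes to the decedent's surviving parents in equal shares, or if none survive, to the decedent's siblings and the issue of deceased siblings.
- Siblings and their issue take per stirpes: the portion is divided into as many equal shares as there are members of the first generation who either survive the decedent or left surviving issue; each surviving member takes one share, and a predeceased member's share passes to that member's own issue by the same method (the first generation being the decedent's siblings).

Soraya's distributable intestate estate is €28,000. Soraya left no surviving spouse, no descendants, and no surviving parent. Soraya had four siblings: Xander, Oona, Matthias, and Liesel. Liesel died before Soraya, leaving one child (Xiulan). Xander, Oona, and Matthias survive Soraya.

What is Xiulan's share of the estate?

The entire €28,000 passes to the siblings and their issue.
That amount (€28,000) is divided into 4 shares of €7,000: Xander, Oona, and Matthias each take €7,000; Liesel's €7,000 share passes to Liesel's issue.
Liesel's share (€7,000) passes entirely to Xiulan.

Xiulan receives €7,000.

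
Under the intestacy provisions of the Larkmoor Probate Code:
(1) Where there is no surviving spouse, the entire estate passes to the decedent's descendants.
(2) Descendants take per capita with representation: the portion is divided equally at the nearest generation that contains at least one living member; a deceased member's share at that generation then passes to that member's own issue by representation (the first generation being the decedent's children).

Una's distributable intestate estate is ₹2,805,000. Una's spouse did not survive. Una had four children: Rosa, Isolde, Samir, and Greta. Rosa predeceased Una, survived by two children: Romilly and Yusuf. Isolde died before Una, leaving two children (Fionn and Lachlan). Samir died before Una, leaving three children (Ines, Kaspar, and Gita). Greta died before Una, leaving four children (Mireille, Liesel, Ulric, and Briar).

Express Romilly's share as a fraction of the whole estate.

Romilly receives 1/11 of the estate.

The entire ₹2,805,000 passes to the descendants.
No child survives, so the initial division is made at the grandchildren's generation.
That amount (₹2,805,000) is divided into 11 shares of ₹255,000: Romilly, Yusuf, Fionn, Lachlan, Ines, Kaspar, Gita, Mireille, Liesel, Ulric, and Briar each take ₹255,000.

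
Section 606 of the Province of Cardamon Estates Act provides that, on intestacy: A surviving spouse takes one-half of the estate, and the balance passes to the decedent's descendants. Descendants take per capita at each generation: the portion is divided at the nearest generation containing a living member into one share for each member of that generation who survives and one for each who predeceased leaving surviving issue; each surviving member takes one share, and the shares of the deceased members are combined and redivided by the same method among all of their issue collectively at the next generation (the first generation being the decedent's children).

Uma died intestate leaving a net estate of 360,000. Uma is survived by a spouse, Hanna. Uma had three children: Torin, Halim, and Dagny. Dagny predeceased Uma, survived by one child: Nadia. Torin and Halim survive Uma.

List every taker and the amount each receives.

Hanna takes one-half of 360,000 = 180,000. The remaining 180,000 passes to the descendants.
The descendants' portion (180,000) is divided at the children's generation into 3 shares of 60,000. Torin and Halim each take 60,000. The remaining share for the deceased Dagny (60,000) is carried to the next generation.
That pool (60,000) passes entirely to Nadia, the sole taker at the grandchildren's generation.

Hanna: 180,000; Torin: 60,000; Halim: 60,000; Nadia: 60,000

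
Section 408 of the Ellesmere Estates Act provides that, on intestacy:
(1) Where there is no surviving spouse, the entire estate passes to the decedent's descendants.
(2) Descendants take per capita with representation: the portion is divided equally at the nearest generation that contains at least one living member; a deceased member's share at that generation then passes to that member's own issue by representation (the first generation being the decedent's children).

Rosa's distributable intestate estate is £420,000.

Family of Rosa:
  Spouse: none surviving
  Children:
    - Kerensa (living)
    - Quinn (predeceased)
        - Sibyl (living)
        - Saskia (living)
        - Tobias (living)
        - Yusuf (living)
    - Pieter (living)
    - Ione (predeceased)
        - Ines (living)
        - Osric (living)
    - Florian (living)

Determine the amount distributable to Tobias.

The entire £420,000 passes to the descendants.
That amount (£420,000) is divided into 5 shares of £84,000: Kerensa, Pieter, and Florian each take £84,000; Quinn's £84,000 share passes to Quinn's issue; Ione's £84,000 share passes to Ione's issue.
Quinn's share (£84,000) is divided into 4 shares of £21,000: Sibyl, Saskia, Tobias, and Yusuf each take £21,000.
Ione's share (£84,000) is divided into 2 shares of £42,000: Ines and Osric each take £42,000.

Tobias receives £21,000.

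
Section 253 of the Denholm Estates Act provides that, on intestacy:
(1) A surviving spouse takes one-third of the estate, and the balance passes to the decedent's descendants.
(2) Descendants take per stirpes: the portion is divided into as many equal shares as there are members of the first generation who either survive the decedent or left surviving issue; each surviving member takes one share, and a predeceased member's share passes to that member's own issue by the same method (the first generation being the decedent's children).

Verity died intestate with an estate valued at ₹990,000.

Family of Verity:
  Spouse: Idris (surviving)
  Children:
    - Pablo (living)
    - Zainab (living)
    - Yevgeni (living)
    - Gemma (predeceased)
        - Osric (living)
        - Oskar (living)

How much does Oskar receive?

Oskar receives ₹82,500.

Idris takes one-third of ₹990,000 = ₹330,000. The remaining ₹660,000 passes to the descendants.
The descendants' portion (₹660,000) is divided into 4 shares of ₹165,000: Pablo, Zainab, and Yevgeni each take ₹165,000; Gemma's ₹165,000 share passes to Gemma's issue.
Gemma's share (₹165,000) is divided into 2 shares of ₹82,500: Osric and Oskar each take ₹82,500.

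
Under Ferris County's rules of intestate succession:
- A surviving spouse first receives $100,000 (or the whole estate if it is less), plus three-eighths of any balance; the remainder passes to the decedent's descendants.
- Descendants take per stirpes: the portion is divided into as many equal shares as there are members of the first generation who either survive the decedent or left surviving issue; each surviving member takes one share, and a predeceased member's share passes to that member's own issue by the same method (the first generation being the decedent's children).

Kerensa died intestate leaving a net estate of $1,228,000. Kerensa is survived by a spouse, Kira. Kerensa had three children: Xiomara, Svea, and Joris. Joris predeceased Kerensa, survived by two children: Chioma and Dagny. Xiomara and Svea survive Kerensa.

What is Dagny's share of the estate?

Kira first takes $100,000, leaving a balance of $1,128,000. Kira then takes three-eighths of the balance ($423,000), for a total of $523,000. The remaining $705,000 passes to the descendants.
The descendants' portion ($705,000) is divided into 3 shares of $235,000: Xiomara and Svea each take $235,000; Joris's $235,000 share passes to Joris's issue.
Joris's share ($235,000) is divided into 2 shares of $117,500: Chioma and Dagny each take $117,500.

Dagny receives $117,500.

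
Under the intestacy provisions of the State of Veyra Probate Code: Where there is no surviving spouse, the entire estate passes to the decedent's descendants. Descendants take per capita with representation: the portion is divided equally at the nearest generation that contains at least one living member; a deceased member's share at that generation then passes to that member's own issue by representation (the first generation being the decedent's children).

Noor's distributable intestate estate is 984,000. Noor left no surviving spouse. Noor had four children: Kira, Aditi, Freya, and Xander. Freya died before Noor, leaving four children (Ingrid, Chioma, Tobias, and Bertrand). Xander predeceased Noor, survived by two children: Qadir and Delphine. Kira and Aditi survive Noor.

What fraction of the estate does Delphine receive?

Delphine receives 1/8 of the estate.

The entire 984,000 passes to the descendants.
That amount (984,000) is divided into 4 shares of 246,000: Kira and Aditi each take 246,000; Freya's 246,000 share passes to Freya's issue; Xander's 246,000 share passes to Xander's issue.
Freya's share (246,000) is divided into 4 shares of 61,500: Ingrid, Chioma, Tobias, and Bertrand each take 61,500.
Xander's share (246,000) is divided into 2 shares of 123,000: Qadir and Delphine each take 123,000.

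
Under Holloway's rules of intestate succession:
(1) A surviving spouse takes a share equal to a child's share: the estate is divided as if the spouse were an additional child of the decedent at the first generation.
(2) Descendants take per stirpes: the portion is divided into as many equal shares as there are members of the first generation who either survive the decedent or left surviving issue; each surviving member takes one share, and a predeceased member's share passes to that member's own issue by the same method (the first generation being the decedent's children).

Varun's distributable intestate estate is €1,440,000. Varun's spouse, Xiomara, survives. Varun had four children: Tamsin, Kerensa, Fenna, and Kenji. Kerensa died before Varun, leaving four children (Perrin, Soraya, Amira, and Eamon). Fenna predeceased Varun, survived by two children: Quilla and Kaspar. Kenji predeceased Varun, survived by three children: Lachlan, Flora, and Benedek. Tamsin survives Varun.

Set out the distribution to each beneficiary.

The spouse counts as an additional share at the children's level, so there are 5 primary shares of €288,000. Xiomara takes one such share (€288,000).
The children's combined portion (€1,152,000) is divided into 4 shares of €288,000: Tamsin takes €288,000; Kerensa's €288,000 share passes to Kerensa's issue; Fenna's €288,000 share passes to Fenna's issue; Kenji's €288,000 share passes to Kenji's issue.
Kerensa's share (€288,000) is divided into 4 shares of €72,000: Perrin, Soraya, Amira, and Eamon each take €72,000.
Fenna's share (€288,000) is divided into 2 shares of €144,000: Quilla and Kaspar each take €144,000.
Kenji's share (€288,000) is divided into 3 shares of €96,000: Lachlan, Flora, and Benedek each take €96,000.

Xiomara: €288,000; Tamsin: €288,000; Perrin: €72,000; Soraya: €72,000; Amira: €72,000; Eamon: €72,000; Quilla: €144,000; Kaspar: €144,000; Lachlan: €96,000; Flora: €96,000; Benedek: €96,000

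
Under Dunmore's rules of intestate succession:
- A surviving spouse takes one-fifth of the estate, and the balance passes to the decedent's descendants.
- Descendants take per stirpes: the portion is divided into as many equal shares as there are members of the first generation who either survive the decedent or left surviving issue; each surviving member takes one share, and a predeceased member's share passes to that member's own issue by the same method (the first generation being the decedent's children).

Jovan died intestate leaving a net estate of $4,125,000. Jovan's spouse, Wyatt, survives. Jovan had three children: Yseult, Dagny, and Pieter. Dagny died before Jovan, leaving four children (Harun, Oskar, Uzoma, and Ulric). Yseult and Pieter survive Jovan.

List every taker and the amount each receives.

Wyatt: $825,000; Yseult: $1,100,000; Harun: $275,000; Oskar: $275,000; Uzoma: $275,000; Ulric: $275,000; Pieter: $1,100,000

Wyatt takes one-fifth of $4,125,000 = $825,000. The remaining $3,300,000 passes to the descendants.
The descendants' portion ($3,300,000) is divided into 3 shares of $1,100,000: Yseult and Pieter each take $1,100,000; Dagny's $1,100,000 share passes to Dagny's issue.
Dagny's share ($1,100,000) is divided into 4 shares of $275,000: Harun, Oskar, Uzoma, and Ulric each take $275,000.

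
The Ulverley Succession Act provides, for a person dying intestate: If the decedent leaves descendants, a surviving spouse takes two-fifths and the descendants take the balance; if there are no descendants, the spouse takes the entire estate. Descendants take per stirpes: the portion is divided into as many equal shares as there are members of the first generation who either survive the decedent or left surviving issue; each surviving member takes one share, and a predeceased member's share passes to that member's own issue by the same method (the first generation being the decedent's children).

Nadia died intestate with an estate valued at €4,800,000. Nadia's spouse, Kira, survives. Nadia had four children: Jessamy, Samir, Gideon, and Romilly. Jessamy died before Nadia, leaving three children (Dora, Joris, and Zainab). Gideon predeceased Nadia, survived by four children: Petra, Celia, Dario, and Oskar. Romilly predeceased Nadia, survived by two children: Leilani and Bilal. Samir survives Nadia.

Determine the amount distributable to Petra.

Petra receives €180,000.

Kira takes two-fifths of €4,800,000 = €1,920,000. The remaining €2,880,000 passes to the descendants.
The descendants' portion (€2,880,000) is divided into 4 shares of €720,000: Samir takes €720,000; Jessamy's €720,000 share passes to Jessamy's issue; Gideon's €720,000 share passes to Gideon's issue; Romilly's €720,000 share passes to Romilly's issue.
Jessamy's share (€720,000) is divided into 3 shares of €240,000: Dora, Joris, and Zainab each take €240,000.
Gideon's share (€720,000) is divided into 4 shares of €180,000: Petra, Celia, Dario, and Oskar each take €180,000.
Romilly's share (€720,000) is divided into 2 shares of €360,000: Leilani and Bilal each take €360,000.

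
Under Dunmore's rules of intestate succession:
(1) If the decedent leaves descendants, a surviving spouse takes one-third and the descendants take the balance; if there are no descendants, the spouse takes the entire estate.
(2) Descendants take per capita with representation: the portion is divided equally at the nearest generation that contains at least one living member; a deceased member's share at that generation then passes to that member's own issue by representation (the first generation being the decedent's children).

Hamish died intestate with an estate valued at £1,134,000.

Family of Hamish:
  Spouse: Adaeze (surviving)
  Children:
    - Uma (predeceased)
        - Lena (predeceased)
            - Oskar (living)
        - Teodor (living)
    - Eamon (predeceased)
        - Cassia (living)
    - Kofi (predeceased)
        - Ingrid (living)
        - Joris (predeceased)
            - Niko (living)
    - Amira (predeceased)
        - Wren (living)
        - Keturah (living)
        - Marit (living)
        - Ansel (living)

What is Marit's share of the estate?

Marit receives £84,000.

Adaeze takes one-third of £1,134,000 = £378,000. The remaining £756,000 passes to the descendants.
No child survives, so the initial division is made at the grandchildren's generation.
The descendants' portion (£756,000) is divided into 9 shares of £84,000: Teodor, Cassia, Ingrid, Wren, Keturah, Marit, and Ansel each take £84,000; Lena's £84,000 share passes to Lena's issue; Joris's £84,000 share passes to Joris's issue.
Lena's share (£84,000) passes entirely to Oskar.
Joris's share (£84,000) passes entirely to Niko.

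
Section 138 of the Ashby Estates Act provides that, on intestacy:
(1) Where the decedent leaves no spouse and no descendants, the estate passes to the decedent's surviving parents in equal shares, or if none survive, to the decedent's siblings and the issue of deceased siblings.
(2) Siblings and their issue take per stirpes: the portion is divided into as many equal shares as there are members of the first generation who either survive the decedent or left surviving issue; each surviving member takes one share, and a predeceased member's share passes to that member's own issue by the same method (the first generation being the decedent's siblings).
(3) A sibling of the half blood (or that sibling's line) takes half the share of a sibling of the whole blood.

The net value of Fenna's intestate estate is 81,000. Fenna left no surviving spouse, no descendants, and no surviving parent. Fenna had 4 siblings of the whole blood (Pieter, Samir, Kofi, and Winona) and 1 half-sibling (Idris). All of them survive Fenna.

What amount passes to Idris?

Idris receives 9,000.

The entire 81,000 passes to the siblings and their issue.
Counting each half-blood sibling's line as half a unit, there are 9/2 units in 81,000, so one unit is 18,000. Whole-blood lines (Pieter, Samir, Kofi, and Winona) take 18,000 each; half-blood lines (Idris) take 9,000 each.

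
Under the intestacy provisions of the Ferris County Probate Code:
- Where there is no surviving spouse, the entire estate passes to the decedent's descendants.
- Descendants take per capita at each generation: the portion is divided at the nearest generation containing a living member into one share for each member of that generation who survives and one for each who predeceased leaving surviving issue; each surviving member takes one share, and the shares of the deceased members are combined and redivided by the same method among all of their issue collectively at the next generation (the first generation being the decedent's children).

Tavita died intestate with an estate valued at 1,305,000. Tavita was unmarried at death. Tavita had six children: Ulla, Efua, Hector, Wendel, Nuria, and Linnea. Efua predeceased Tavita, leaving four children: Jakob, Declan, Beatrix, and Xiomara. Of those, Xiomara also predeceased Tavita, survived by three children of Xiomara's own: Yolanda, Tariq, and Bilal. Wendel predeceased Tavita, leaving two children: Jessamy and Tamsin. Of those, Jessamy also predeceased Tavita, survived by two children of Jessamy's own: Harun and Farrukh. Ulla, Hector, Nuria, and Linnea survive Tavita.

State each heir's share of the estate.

The entire 1,305,000 passes to the descendants.
That amount (1,305,000) is divided at the children's generation into 6 shares of 217,500. Ulla, Hector, Nuria, and Linnea each take 217,500. The 2 shares of the deceased (Efua and Wendel) are combined into a pool of 435,000.
That pool (435,000) is divided at the grandchildren's generation into 6 shares of 72,500. Jakob, Declan, Beatrix, and Tamsin each take 72,500. The 2 shares of the deceased (Xiomara and Jessamy) are combined into a pool of 145,000.
That pool (145,000) is divided at the great-grandchildren's generation equally among Yolanda, Tariq, Bilal, Harun, and Farrukh: 29,000 each.

Ulla: 217,500; Jakob: 72,500; Declan: 72,500; Beatrix: 72,500; Yolanda: 29,000; Tariq: 29,000; Bilal: 29,000; Hector: 217,500; Harun: 29,000; Farrukh: 29,000; Tamsin: 72,500; Nuria: 217,500; Linnea: 217,500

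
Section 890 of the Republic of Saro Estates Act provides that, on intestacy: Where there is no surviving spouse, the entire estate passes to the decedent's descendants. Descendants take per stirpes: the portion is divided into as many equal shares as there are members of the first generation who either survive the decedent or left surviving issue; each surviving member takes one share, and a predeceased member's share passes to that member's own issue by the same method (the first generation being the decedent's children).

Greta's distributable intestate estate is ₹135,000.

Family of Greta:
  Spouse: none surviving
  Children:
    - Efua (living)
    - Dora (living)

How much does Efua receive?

Efua receives ₹67,500.

The entire ₹135,000 passes to the descendants.
That amount (₹135,000) is divided into 2 shares of ₹67,500: Efua and Dora each take ₹67,500.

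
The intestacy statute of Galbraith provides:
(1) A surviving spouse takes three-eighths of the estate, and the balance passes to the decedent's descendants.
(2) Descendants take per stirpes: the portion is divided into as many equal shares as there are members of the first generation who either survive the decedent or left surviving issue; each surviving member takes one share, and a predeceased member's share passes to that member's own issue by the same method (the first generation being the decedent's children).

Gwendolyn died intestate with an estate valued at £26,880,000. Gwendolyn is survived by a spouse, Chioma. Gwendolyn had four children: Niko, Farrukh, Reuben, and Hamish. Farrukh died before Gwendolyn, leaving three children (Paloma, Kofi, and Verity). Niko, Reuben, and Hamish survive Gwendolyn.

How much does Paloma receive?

Paloma receives £1,400,000.

Chioma takes three-eighths of £26,880,000 = £10,080,000. The remaining £16,800,000 passes to the descendants.
The descendants' portion (£16,800,000) is divided into 4 shares of £4,200,000: Niko, Reuben, and Hamish each take £4,200,000; Farrukh's £4,200,000 share passes to Farrukh's issue.
Farrukh's share (£4,200,000) is divided into 3 shares of £1,400,000: Paloma, Kofi, and Verity each take £1,400,000.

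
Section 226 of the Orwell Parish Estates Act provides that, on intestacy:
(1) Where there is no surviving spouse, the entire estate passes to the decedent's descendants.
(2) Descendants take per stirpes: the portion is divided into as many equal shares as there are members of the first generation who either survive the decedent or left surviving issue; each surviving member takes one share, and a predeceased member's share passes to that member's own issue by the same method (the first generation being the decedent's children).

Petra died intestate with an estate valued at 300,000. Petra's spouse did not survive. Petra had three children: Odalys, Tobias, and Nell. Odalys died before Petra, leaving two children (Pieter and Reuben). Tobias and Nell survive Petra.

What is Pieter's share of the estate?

Pieter receives 50,000.

The entire 300,000 passes to the descendants.
That amount (300,000) is divided into 3 shares of 100,000: Tobias and Nell each take 100,000; Odalys's 100,000 share passes to Odalys's issue.
Odalys's share (100,000) is divided into 2 shares of 50,000: Pieter and Reuben each take 50,000.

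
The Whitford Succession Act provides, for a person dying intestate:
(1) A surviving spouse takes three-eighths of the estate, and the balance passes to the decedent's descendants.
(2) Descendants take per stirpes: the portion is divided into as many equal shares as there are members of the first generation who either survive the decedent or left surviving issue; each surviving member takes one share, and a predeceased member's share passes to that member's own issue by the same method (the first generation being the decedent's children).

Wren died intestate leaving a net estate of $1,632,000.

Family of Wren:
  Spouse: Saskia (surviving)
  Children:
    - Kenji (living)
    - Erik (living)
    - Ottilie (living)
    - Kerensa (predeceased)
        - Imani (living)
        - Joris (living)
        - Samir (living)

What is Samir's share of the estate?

Samir receives $85,000.

Saskia takes three-eighths of $1,632,000 = $612,000. The remaining $1,020,000 passes to the descendants.
The descendants' portion ($1,020,000) is divided into 4 shares of $255,000: Kenji, Erik, and Ottilie each take $255,000; Kerensa's $255,000 share passes to Kerensa's issue.
Kerensa's share ($255,000) is divided into 3 shares of $85,000: Imani, Joris, and Samir each take $85,000.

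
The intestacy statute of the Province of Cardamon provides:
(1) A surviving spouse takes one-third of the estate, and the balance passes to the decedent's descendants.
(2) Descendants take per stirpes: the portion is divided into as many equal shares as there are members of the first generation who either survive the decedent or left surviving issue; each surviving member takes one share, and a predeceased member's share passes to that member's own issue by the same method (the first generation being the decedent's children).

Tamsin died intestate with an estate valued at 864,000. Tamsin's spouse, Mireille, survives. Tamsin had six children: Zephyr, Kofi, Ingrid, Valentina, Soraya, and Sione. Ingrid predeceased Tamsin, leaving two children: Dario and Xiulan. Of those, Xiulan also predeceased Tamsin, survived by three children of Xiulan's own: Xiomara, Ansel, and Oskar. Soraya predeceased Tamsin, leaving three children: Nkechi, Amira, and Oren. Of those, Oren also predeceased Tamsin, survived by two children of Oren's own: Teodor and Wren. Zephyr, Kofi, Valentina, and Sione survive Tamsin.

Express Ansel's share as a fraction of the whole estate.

Ansel receives 1/54 of the estate.

Mireille takes one-third of 864,000 = 288,000. The remaining 576,000 passes to the descendants.
The descendants' portion (576,000) is divided into 6 shares of 96,000: Zephyr, Kofi, Valentina, and Sione each take 96,000; Ingrid's 96,000 share passes to Ingrid's issue; Soraya's 96,000 share passes to Soraya's issue.
Ingrid's share (96,000) is divided into 2 shares of 48,000: Dario takes 48,000; Xiulan's 48,000 share passes to Xiulan's issue.
Xiulan's share (48,000) is divided into 3 shares of 16,000: Xiomara, Ansel, and Oskar each take 16,000.
Soraya's share (96,000) is divided into 3 shares of 32,000: Nkechi and Amira each take 32,000; Oren's 32,000 share passes to Oren's issue.
Oren's share (32,000) is divided into 2 shares of 16,000: Teodor and Wren each take 16,000.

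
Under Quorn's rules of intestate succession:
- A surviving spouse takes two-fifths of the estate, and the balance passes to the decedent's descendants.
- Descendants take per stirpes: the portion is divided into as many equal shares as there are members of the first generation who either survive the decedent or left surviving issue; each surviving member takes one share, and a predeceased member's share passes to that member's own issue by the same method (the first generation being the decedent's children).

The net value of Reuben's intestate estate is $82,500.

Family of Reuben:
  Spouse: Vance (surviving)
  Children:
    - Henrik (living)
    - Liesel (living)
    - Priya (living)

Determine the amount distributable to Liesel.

Vance takes two-fifths of $82,500 = $33,000. The remaining $49,500 passes to the descendants.
The descendants' portion ($49,500) is divided into 3 shares of $16,500: Henrik, Liesel, and Priya each take $16,500.

Liesel receives $16,500.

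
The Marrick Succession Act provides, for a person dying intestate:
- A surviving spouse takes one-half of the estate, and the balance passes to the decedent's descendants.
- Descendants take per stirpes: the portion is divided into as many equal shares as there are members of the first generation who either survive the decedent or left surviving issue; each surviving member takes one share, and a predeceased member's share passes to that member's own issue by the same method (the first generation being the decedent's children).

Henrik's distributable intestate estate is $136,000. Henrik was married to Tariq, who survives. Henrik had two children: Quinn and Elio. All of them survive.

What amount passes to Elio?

Tariq takes one-half of $136,000 = $68,000. The remaining $68,000 passes to the descendants.
The descendants' portion ($68,000) is divided into 2 shares of $34,000: Quinn and Elio each take $34,000.

Elio receives $34,000.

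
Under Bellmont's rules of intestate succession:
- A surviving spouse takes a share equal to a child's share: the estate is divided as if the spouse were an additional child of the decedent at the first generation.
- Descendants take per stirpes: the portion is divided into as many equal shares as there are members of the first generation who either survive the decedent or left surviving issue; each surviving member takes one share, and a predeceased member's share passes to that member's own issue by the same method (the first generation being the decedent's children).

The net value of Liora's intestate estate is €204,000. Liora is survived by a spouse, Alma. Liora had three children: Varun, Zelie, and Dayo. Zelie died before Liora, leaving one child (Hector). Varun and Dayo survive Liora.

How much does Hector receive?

The spouse counts as an additional share at the children's level, so there are 4 primary shares of €51,000. Alma takes one such share (€51,000).
The children's combined portion (€153,000) is divided into 3 shares of €51,000: Varun and Dayo each take €51,000; Zelie's €51,000 share passes to Zelie's issue.
Zelie's share (€51,000) passes entirely to Hector.

Hector receives €51,000.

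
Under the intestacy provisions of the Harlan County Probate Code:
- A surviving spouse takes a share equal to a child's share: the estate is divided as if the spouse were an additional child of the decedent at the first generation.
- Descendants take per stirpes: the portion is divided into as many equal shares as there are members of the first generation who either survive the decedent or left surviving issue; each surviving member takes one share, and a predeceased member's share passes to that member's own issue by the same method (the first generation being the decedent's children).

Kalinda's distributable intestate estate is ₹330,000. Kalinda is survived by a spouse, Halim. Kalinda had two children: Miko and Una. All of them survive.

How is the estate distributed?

Halim: ₹110,000; Miko: ₹110,000; Una: ₹110,000

The spouse counts as an additional share at the children's level, so there are 3 primary shares of ₹110,000. Halim takes one such share (₹110,000).
The children's combined portion (₹220,000) is divided into 2 shares of ₹110,000: Miko and Una each take ₹110,000.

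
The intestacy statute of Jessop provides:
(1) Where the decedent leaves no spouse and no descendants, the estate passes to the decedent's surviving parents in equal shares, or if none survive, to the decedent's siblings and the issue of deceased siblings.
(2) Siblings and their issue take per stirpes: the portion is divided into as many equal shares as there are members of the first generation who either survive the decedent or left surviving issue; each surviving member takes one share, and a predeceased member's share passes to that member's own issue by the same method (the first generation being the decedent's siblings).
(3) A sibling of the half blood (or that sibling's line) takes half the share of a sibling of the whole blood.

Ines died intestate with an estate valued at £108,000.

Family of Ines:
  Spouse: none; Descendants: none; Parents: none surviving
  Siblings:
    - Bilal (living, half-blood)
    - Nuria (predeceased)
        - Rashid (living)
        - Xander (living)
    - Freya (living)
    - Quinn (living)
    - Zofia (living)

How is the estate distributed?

Bilal: £12,000; Rashid: £12,000; Xander: £12,000; Freya: £24,000; Quinn: £24,000; Zofia: £24,000

The entire £108,000 passes to the siblings and their issue.
Counting each half-blood sibling's line as half a unit, there are 9/2 units in £108,000, so one unit is £24,000. Whole-blood lines (Nuria, Freya, Quinn, and Zofia) take £24,000 each; half-blood lines (Bilal) take £12,000 each.
Nuria's share (£24,000) is divided into 2 shares of £12,000: Rashid and Xander each take £12,000.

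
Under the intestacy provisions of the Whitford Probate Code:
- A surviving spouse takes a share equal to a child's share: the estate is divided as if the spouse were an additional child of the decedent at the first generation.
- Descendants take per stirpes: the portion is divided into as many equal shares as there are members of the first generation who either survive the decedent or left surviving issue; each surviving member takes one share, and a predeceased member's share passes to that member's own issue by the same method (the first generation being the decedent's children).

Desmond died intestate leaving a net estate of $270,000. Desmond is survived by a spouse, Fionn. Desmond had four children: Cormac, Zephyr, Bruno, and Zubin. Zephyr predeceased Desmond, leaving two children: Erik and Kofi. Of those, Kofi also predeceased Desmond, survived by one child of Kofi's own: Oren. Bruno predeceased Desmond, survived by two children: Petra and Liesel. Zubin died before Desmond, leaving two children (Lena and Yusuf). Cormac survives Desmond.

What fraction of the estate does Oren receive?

The spouse counts as an additional share at the children's level, so there are 5 primary shares of $54,000. Fionn takes one such share ($54,000).
The children's combined portion ($216,000) is divided into 4 shares of $54,000: Cormac takes $54,000; Zephyr's $54,000 share passes to Zephyr's issue; Bruno's $54,000 share passes to Bruno's issue; Zubin's $54,000 share passes to Zubin's issue.
Zephyr's share ($54,000) is divided into 2 shares of $27,000: Erik takes $27,000; Kofi's $27,000 share passes to Kofi's issue.
Kofi's share ($27,000) passes entirely to Oren.
Bruno's share ($54,000) is divided into 2 shares of $27,000: Petra and Liesel each take $27,000.
Zubin's share ($54,000) is divided into 2 shares of $27,000: Lena and Yusuf each take $27,000.

Oren receives 1/10 of the estate.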